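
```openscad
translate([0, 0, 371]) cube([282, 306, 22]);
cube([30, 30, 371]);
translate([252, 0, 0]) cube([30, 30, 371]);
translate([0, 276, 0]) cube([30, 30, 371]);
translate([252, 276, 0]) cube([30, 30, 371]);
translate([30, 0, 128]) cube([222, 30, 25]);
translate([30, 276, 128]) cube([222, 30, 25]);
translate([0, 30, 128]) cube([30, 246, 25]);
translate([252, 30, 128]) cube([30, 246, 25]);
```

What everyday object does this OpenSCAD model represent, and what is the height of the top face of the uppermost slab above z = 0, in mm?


A stool. The seat height is 393 mm.

A 282×306×22 slab at z = 371 on four corner posts — a stool. The seat top is 371 + 22 = 393 mm.


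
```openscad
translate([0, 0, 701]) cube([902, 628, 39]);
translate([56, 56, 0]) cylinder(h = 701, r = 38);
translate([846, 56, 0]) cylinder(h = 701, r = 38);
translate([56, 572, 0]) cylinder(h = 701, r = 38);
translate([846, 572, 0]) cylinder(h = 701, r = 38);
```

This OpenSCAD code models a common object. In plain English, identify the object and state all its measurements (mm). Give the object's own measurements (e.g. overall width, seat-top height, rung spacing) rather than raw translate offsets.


A rectangular dining table. The top is 902×628×39 mm with its upper surface at z = 740 mm. It stands on four round legs of 76 mm diameter, each leg's bounding box inset 18 mm from the nearest pair of top edges, running from the floor to the underside of the top.


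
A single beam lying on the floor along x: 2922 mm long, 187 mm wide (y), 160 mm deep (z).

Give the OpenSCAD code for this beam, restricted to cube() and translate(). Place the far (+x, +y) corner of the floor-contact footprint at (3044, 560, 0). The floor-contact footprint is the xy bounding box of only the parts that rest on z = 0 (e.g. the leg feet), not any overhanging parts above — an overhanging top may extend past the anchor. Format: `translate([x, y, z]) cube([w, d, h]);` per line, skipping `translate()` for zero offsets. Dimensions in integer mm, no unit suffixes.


translate([122, 373, 0]) cube([2922, 187, 160]);


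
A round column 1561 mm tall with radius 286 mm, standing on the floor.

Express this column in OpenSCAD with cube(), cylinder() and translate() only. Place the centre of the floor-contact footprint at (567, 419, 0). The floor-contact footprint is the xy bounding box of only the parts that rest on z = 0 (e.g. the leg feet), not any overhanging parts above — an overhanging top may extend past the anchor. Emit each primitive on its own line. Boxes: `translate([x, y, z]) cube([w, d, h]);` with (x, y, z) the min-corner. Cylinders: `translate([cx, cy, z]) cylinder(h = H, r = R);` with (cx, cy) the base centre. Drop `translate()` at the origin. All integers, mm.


translate([567, 419, 0]) cylinder(h = 1561, r = 286);


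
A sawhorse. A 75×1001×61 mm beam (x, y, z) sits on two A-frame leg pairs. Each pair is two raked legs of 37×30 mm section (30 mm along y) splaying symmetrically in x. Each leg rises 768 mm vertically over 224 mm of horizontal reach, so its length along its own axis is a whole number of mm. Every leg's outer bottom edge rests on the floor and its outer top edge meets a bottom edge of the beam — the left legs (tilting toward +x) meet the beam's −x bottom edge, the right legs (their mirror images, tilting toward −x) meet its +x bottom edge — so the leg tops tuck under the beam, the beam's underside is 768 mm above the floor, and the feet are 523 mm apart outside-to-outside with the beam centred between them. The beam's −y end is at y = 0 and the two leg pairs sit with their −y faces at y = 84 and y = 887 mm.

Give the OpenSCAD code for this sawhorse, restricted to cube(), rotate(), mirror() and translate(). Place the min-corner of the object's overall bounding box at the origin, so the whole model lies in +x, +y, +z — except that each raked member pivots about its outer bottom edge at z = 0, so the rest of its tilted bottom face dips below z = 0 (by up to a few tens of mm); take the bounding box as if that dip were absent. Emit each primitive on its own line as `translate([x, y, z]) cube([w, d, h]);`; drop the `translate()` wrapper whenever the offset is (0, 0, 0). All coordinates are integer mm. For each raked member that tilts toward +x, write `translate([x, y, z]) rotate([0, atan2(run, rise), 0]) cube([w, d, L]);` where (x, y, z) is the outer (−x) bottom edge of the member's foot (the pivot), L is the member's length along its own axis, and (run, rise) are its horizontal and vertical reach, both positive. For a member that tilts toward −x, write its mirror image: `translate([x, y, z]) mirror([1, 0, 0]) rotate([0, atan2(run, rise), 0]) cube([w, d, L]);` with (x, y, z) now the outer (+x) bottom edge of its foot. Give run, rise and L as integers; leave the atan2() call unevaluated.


// leg length = √(224² + 768²) = 800
// right-leg outer foot x = 2·224 + 75 = 523
// beam min-corner = (224, 0, 768)
translate([224, 0, 768]) cube([75, 1001, 61]);
translate([0, 84, 0]) rotate([0, atan2(224, 768), 0]) cube([37, 30, 800]);
translate([523, 84, 0]) mirror([1, 0, 0]) rotate([0, atan2(224, 768), 0]) cube([37, 30, 800]);
translate([0, 887, 0]) rotate([0, atan2(224, 768), 0]) cube([37, 30, 800]);
translate([523, 887, 0]) mirror([1, 0, 0]) rotate([0, atan2(224, 768), 0]) cube([37, 30, 800]);


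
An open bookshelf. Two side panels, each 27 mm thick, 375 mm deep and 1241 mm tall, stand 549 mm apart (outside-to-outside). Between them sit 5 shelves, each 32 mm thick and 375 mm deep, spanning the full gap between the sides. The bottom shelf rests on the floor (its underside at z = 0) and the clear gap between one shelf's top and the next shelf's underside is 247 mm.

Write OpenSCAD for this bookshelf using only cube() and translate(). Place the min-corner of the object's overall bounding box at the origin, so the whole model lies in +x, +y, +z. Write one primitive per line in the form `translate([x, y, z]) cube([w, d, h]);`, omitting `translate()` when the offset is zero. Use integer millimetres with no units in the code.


cube([27, 375, 1241]);
translate([522, 0, 0]) cube([27, 375, 1241]);
translate([27, 0, 0]) cube([495, 375, 32]);
translate([27, 0, 279]) cube([495, 375, 32]);
translate([27, 0, 558]) cube([495, 375, 32]);
translate([27, 0, 837]) cube([495, 375, 32]);
translate([27, 0, 1116]) cube([495, 375, 32]);


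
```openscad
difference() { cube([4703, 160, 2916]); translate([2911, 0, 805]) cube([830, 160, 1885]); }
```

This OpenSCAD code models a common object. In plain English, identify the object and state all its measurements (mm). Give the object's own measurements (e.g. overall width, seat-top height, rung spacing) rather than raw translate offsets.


A wall 4703 mm long (x), 160 mm thick (y), 2916 mm tall, with a rectangular window opening cut through it. The opening is 830 mm wide and 1885 mm tall; its sill is at z = 805 mm and its near (−x) edge is 2911 mm from the wall's −x end. The opening passes through the full wall thickness.


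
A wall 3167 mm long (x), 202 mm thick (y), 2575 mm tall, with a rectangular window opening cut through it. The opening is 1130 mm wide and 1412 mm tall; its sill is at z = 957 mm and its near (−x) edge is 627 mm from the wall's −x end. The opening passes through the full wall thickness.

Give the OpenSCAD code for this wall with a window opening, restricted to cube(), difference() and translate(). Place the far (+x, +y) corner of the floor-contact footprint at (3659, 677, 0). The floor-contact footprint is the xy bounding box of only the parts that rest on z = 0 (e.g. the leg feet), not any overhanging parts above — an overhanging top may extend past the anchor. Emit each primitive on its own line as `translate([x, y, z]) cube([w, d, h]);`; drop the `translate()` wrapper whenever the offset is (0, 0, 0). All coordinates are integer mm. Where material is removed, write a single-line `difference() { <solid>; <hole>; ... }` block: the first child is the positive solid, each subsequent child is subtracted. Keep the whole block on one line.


difference() { translate([492, 475, 0]) cube([3167, 202, 2575]); translate([1119, 475, 957]) cube([1130, 202, 1412]); }


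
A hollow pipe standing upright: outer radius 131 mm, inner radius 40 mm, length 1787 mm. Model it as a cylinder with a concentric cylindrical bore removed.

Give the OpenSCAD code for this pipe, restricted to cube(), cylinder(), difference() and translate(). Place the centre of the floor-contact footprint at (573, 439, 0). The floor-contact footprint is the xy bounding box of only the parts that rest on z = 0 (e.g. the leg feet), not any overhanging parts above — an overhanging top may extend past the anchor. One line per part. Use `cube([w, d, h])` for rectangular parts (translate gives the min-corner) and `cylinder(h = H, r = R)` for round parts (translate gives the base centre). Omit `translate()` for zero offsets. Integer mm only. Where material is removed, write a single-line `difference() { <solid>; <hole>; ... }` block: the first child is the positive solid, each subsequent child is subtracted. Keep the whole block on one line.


difference() { translate([573, 439, 0]) cylinder(h = 1787, r = 131); translate([573, 439, 0]) cylinder(h = 1787, r = 40); }


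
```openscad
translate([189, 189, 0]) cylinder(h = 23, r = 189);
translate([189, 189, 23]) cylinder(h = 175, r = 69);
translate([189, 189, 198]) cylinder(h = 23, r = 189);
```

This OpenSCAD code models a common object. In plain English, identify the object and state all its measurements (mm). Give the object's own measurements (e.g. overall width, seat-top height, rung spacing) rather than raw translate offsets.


A spool: two coaxial disc flanges of radius 189 mm and thickness 23 mm, joined by a core cylinder of radius 69 mm and height 175 mm. The lower flange rests on z = 0 and the three cylinders share a vertical axis.


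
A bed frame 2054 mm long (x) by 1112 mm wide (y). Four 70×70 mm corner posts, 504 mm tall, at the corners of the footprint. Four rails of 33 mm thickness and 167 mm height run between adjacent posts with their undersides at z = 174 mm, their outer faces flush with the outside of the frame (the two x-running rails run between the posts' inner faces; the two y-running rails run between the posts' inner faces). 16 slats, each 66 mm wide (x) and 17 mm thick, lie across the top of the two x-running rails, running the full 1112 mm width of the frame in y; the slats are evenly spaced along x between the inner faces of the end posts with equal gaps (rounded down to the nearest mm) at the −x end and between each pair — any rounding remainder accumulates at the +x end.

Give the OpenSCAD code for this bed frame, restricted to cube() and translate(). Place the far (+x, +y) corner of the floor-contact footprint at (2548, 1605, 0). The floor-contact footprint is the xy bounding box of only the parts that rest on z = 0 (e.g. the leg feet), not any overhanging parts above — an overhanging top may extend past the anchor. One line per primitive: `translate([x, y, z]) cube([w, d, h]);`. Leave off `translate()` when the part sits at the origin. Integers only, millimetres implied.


translate([494, 493, 0]) cube([70, 70, 504]);
translate([494, 1535, 0]) cube([70, 70, 504]);
translate([2478, 493, 0]) cube([70, 70, 504]);
translate([2478, 1535, 0]) cube([70, 70, 504]);
translate([564, 493, 174]) cube([1914, 33, 167]);
translate([564, 1572, 174]) cube([1914, 33, 167]);
translate([494, 563, 174]) cube([33, 972, 167]);
translate([2515, 563, 174]) cube([33, 972, 167]);
translate([614, 493, 341]) cube([66, 1112, 17]);
translate([730, 493, 341]) cube([66, 1112, 17]);
translate([846, 493, 341]) cube([66, 1112, 17]);
translate([962, 493, 341]) cube([66, 1112, 17]);
translate([1078, 493, 341]) cube([66, 1112, 17]);
translate([1194, 493, 341]) cube([66, 1112, 17]);
translate([1310, 493, 341]) cube([66, 1112, 17]);
translate([1426, 493, 341]) cube([66, 1112, 17]);
translate([1542, 493, 341]) cube([66, 1112, 17]);
translate([1658, 493, 341]) cube([66, 1112, 17]);
translate([1774, 493, 341]) cube([66, 1112, 17]);
translate([1890, 493, 341]) cube([66, 1112, 17]);
translate([2006, 493, 341]) cube([66, 1112, 17]);
translate([2122, 493, 341]) cube([66, 1112, 17]);
translate([2238, 493, 341]) cube([66, 1112, 17]);
translate([2354, 493, 341]) cube([66, 1112, 17]);


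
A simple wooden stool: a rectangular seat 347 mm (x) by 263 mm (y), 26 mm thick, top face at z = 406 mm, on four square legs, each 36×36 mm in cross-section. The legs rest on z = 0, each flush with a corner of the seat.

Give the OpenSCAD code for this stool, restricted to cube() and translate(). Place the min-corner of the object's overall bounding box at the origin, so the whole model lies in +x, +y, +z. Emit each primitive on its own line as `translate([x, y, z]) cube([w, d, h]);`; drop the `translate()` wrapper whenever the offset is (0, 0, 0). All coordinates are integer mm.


translate([0, 0, 380]) cube([347, 263, 26]);
cube([36, 36, 380]);
translate([311, 0, 0]) cube([36, 36, 380]);
translate([0, 227, 0]) cube([36, 36, 380]);
translate([311, 227, 0]) cube([36, 36, 380]);


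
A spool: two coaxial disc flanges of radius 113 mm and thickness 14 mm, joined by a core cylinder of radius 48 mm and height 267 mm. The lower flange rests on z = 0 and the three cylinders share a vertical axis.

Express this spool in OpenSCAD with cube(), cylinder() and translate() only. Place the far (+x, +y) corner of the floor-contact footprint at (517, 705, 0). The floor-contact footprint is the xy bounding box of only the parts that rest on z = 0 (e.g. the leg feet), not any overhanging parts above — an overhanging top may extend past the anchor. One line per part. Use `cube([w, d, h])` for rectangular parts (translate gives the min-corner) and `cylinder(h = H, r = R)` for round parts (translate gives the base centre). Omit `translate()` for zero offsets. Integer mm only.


translate([404, 592, 0]) cylinder(h = 14, r = 113);
translate([404, 592, 14]) cylinder(h = 267, r = 48);
translate([404, 592, 281]) cylinder(h = 14, r = 113);


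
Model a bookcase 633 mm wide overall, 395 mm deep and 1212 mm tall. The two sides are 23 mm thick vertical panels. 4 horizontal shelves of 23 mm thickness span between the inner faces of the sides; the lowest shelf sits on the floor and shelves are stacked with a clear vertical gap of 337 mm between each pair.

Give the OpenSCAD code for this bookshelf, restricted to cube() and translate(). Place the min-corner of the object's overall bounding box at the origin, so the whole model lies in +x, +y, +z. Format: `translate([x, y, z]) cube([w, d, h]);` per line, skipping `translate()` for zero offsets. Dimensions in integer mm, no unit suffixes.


cube([23, 395, 1212]);
translate([610, 0, 0]) cube([23, 395, 1212]);
translate([23, 0, 0]) cube([587, 395, 23]);
translate([23, 0, 360]) cube([587, 395, 23]);
translate([23, 0, 720]) cube([587, 395, 23]);
translate([23, 0, 1080]) cube([587, 395, 23]);


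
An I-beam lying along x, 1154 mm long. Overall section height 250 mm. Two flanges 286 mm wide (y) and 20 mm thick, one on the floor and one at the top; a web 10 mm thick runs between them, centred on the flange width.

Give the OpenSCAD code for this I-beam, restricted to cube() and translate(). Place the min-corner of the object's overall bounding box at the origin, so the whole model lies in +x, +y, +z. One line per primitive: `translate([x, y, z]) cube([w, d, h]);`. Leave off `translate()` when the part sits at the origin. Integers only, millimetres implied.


cube([1154, 286, 20]);
translate([0, 138, 20]) cube([1154, 10, 210]);
translate([0, 0, 230]) cube([1154, 286, 20]);


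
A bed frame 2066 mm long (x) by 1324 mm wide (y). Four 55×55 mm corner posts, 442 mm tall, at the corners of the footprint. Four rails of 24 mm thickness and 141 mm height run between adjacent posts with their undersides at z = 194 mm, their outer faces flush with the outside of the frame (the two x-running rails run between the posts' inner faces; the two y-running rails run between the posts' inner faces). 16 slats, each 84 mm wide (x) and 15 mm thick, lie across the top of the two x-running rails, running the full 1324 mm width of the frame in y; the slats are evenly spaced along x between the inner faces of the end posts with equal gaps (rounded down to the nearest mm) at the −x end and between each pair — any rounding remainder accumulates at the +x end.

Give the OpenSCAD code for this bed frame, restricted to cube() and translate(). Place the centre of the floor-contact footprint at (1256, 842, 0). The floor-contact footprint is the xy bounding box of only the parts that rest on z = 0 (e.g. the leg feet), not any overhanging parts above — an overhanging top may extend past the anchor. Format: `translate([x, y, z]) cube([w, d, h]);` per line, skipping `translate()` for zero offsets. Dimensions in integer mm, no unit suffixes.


translate([223, 180, 0]) cube([55, 55, 442]);
translate([223, 1449, 0]) cube([55, 55, 442]);
translate([2234, 180, 0]) cube([55, 55, 442]);
translate([2234, 1449, 0]) cube([55, 55, 442]);
translate([278, 180, 194]) cube([1956, 24, 141]);
translate([278, 1480, 194]) cube([1956, 24, 141]);
translate([223, 235, 194]) cube([24, 1214, 141]);
translate([2265, 235, 194]) cube([24, 1214, 141]);
translate([314, 180, 335]) cube([84, 1324, 15]);
translate([434, 180, 335]) cube([84, 1324, 15]);
translate([554, 180, 335]) cube([84, 1324, 15]);
translate([674, 180, 335]) cube([84, 1324, 15]);
translate([794, 180, 335]) cube([84, 1324, 15]);
translate([914, 180, 335]) cube([84, 1324, 15]);
translate([1034, 180, 335]) cube([84, 1324, 15]);
translate([1154, 180, 335]) cube([84, 1324, 15]);
translate([1274, 180, 335]) cube([84, 1324, 15]);
translate([1394, 180, 335]) cube([84, 1324, 15]);
translate([1514, 180, 335]) cube([84, 1324, 15]);
translate([1634, 180, 335]) cube([84, 1324, 15]);
translate([1754, 180, 335]) cube([84, 1324, 15]);
translate([1874, 180, 335]) cube([84, 1324, 15]);
translate([1994, 180, 335]) cube([84, 1324, 15]);
translate([2114, 180, 335]) cube([84, 1324, 15]);


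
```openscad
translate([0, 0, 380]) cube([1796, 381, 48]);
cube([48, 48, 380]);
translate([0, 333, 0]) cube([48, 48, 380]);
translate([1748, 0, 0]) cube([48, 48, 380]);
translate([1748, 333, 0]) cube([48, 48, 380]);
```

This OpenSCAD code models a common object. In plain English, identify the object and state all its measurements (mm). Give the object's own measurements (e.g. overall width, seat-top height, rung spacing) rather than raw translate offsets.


A long wooden bench with a 1796 mm (x) × 381 mm (y) seat, 48 mm thick, its top surface 428 mm above the floor. Four 48 mm square legs at the seat corners, flush with the edges, run from z = 0 to the seat underside.


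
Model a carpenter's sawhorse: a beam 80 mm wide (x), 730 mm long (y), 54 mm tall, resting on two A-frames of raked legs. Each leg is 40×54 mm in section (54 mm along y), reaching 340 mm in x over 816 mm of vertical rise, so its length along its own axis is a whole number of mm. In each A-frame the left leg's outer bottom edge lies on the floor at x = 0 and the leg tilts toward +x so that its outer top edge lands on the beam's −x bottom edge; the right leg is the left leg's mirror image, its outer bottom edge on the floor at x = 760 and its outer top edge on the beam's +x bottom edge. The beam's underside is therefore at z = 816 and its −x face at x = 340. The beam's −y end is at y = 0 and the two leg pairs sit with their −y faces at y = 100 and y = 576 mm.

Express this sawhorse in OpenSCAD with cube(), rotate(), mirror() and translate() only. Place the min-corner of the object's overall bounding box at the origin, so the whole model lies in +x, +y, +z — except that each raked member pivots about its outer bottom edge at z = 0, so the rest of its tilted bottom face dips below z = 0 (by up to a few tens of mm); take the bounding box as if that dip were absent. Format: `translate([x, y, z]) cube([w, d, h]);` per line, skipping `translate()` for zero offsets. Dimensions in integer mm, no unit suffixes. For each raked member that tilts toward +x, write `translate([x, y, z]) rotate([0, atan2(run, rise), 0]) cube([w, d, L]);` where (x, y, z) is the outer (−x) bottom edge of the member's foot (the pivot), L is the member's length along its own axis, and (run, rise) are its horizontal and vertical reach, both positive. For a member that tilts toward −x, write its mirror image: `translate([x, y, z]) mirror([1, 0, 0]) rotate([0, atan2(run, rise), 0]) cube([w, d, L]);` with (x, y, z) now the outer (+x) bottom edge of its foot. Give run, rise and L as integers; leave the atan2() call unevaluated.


translate([340, 0, 816]) cube([80, 730, 54]);
translate([0, 100, 0]) rotate([0, atan2(340, 816), 0]) cube([40, 54, 884]);
translate([760, 100, 0]) mirror([1, 0, 0]) rotate([0, atan2(340, 816), 0]) cube([40, 54, 884]);
translate([0, 576, 0]) rotate([0, atan2(340, 816), 0]) cube([40, 54, 884]);
translate([760, 576, 0]) mirror([1, 0, 0]) rotate([0, atan2(340, 816), 0]) cube([40, 54, 884]);


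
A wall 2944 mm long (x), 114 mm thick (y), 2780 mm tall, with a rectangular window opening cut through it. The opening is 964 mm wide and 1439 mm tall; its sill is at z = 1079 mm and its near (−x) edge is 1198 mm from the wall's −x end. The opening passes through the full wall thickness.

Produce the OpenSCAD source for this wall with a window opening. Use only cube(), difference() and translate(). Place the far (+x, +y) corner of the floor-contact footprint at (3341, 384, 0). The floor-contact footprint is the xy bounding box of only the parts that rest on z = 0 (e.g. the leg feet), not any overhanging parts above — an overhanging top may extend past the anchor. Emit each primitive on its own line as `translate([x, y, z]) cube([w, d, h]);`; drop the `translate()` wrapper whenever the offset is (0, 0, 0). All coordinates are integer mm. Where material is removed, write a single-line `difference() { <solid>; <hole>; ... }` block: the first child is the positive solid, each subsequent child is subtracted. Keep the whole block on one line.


difference() { translate([397, 270, 0]) cube([2944, 114, 2780]); translate([1595, 270, 1079]) cube([964, 114, 1439]); }


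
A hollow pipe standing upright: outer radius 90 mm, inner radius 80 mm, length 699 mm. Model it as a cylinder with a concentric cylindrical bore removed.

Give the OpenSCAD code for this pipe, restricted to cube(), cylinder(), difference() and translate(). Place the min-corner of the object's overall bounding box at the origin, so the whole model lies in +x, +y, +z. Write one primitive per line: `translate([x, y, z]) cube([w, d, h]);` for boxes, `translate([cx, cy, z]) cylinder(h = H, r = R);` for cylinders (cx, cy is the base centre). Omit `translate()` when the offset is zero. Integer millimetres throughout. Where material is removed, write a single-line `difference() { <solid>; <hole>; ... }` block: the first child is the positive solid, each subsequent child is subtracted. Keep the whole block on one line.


difference() { translate([90, 90, 0]) cylinder(h = 699, r = 90); translate([90, 90, 0]) cylinder(h = 699, r = 80); }


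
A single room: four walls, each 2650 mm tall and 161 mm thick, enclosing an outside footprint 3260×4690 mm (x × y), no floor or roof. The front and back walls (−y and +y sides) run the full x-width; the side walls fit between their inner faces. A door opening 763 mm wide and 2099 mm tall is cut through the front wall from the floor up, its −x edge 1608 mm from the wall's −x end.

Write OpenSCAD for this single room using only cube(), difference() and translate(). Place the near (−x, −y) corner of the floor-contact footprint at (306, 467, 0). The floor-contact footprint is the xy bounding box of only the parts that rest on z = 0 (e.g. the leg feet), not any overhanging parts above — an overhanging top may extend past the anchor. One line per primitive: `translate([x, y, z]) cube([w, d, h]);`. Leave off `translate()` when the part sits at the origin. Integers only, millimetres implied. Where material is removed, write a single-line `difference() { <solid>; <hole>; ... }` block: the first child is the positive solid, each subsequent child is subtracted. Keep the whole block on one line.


difference() { translate([306, 467, 0]) cube([3260, 161, 2650]); translate([1914, 467, 0]) cube([763, 161, 2099]); }
translate([306, 4996, 0]) cube([3260, 161, 2650]);
translate([306, 628, 0]) cube([161, 4368, 2650]);
translate([3405, 628, 0]) cube([161, 4368, 2650]);


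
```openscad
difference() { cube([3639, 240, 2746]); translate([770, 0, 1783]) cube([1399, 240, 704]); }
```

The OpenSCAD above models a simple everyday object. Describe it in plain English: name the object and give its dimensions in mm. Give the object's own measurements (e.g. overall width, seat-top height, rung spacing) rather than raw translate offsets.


A wall 3639 mm long (x), 240 mm thick (y), 2746 mm tall, with a rectangular window opening cut through it. The opening is 1399 mm wide and 704 mm tall; its sill is at z = 1783 mm and its near (−x) edge is 770 mm from the wall's −x end. The opening passes through the full wall thickness.


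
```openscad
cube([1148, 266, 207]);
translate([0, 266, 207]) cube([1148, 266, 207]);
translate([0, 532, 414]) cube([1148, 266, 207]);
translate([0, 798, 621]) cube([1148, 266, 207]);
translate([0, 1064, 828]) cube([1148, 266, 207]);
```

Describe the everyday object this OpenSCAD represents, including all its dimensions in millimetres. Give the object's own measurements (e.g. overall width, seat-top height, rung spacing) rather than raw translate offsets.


A straight staircase of 5 solid steps. Each step is 1148 mm wide (x), 266 mm deep (y, the going) and 207 mm tall (the rise). The first step rests on the floor; each subsequent step sits one going further in +y and one rise higher in +z, directly behind and above the previous step with no overlap.


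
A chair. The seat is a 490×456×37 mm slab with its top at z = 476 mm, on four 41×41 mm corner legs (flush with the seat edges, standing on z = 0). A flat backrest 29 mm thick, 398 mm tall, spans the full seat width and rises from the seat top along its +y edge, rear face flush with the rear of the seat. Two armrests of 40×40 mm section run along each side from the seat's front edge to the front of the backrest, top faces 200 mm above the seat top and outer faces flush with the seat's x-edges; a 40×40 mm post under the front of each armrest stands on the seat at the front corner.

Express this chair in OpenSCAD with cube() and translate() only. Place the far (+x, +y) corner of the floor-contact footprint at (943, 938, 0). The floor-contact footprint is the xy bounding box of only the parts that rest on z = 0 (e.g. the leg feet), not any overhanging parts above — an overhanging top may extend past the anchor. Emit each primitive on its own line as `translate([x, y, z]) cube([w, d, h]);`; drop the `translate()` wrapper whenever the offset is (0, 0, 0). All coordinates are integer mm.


// leg_h = 476 - 37 = 439
// arm post h = 200 - 40 = 160
translate([453, 482, 439]) cube([490, 456, 37]);
translate([453, 482, 0]) cube([41, 41, 439]);
translate([902, 482, 0]) cube([41, 41, 439]);
translate([453, 897, 0]) cube([41, 41, 439]);
translate([902, 897, 0]) cube([41, 41, 439]);
translate([453, 909, 476]) cube([490, 29, 398]);
translate([453, 482, 636]) cube([40, 427, 40]);
translate([903, 482, 636]) cube([40, 427, 40]);
translate([453, 482, 476]) cube([40, 40, 160]);
translate([903, 482, 476]) cube([40, 40, 160]);


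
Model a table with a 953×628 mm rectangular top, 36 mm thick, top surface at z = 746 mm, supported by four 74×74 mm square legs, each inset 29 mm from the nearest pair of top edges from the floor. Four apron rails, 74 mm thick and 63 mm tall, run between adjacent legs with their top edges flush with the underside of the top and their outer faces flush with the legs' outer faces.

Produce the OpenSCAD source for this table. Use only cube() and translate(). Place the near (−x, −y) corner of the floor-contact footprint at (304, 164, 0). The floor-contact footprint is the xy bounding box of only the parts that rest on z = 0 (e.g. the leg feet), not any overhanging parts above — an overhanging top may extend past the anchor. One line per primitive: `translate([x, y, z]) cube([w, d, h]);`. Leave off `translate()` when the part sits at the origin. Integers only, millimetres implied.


translate([275, 135, 710]) cube([953, 628, 36]);
translate([304, 164, 0]) cube([74, 74, 710]);
translate([1125, 164, 0]) cube([74, 74, 710]);
translate([304, 660, 0]) cube([74, 74, 710]);
translate([1125, 660, 0]) cube([74, 74, 710]);
translate([378, 164, 647]) cube([747, 74, 63]);
translate([378, 660, 647]) cube([747, 74, 63]);
translate([304, 238, 647]) cube([74, 422, 63]);
translate([1125, 238, 647]) cube([74, 422, 63]);


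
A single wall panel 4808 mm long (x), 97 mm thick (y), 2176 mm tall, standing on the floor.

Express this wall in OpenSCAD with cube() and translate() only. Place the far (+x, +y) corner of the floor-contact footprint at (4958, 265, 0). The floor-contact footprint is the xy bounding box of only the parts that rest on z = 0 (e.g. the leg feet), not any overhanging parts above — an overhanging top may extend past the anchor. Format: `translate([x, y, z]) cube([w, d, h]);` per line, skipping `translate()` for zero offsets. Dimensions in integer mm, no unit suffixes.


translate([150, 168, 0]) cube([4808, 97, 2176]);


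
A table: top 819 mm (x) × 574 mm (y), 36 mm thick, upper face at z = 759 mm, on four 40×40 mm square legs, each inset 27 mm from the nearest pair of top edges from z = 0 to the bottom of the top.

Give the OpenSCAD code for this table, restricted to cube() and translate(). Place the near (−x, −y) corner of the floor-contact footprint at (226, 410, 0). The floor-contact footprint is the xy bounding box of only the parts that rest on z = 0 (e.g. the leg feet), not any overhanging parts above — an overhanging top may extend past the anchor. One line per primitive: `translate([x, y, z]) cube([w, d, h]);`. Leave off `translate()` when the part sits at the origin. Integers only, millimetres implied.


// leg_h = 759 - 36 = 723
translate([199, 383, 723]) cube([819, 574, 36]);
translate([226, 410, 0]) cube([40, 40, 723]);
translate([951, 410, 0]) cube([40, 40, 723]);
translate([226, 890, 0]) cube([40, 40, 723]);
translate([951, 890, 0]) cube([40, 40, 723]);


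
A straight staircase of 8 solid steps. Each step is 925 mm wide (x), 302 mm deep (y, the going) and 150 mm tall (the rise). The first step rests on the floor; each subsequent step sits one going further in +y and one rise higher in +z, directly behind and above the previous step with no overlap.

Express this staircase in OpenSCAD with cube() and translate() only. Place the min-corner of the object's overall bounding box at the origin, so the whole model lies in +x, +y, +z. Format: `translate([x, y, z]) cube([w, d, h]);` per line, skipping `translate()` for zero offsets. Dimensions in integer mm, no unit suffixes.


cube([925, 302, 150]);
translate([0, 302, 150]) cube([925, 302, 150]);
translate([0, 604, 300]) cube([925, 302, 150]);
translate([0, 906, 450]) cube([925, 302, 150]);
translate([0, 1208, 600]) cube([925, 302, 150]);
translate([0, 1510, 750]) cube([925, 302, 150]);
translate([0, 1812, 900]) cube([925, 302, 150]);
translate([0, 2114, 1050]) cube([925, 302, 150]);


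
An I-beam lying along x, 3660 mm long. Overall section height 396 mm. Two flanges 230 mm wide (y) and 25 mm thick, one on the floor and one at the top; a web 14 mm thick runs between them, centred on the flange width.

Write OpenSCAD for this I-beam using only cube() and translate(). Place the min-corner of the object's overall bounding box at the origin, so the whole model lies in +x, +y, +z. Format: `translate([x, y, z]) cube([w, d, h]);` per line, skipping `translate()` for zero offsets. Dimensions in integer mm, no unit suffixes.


cube([3660, 230, 25]);
translate([0, 108, 25]) cube([3660, 14, 346]);
translate([0, 0, 371]) cube([3660, 230, 25]);


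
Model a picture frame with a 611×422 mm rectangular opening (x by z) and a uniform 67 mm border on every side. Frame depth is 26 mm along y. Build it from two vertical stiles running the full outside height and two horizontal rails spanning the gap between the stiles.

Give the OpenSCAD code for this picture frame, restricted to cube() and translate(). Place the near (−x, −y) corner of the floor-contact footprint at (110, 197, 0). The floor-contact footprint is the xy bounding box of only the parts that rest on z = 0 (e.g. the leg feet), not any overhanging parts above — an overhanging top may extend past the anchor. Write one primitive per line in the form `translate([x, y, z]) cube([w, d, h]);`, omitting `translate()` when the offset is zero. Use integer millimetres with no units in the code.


translate([110, 197, 0]) cube([67, 26, 556]);
translate([788, 197, 0]) cube([67, 26, 556]);
translate([177, 197, 0]) cube([611, 26, 67]);
translate([177, 197, 489]) cube([611, 26, 67]);


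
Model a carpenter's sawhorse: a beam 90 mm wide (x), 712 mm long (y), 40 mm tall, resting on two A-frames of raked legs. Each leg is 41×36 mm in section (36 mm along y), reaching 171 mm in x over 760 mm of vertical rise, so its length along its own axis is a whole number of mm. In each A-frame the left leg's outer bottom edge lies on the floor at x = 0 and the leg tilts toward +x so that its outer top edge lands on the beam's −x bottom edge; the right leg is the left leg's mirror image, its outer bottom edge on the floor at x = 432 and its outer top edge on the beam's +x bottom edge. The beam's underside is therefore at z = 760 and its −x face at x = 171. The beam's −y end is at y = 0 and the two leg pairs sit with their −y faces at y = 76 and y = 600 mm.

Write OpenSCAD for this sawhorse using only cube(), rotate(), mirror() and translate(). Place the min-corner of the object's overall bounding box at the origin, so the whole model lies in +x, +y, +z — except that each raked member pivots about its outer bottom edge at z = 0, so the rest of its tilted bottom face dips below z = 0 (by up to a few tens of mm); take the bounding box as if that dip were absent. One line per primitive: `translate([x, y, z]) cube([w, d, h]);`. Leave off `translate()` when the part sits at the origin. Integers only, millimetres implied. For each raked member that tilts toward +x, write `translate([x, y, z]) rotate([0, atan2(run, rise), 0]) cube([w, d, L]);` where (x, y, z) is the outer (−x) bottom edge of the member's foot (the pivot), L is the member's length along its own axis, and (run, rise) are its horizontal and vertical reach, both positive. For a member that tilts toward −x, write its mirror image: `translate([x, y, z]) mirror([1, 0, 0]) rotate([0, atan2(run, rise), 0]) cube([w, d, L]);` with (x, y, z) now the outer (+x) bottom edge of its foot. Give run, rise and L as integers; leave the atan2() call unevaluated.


translate([171, 0, 760]) cube([90, 712, 40]);
translate([0, 76, 0]) rotate([0, atan2(171, 760), 0]) cube([41, 36, 779]);
translate([432, 76, 0]) mirror([1, 0, 0]) rotate([0, atan2(171, 760), 0]) cube([41, 36, 779]);
translate([0, 600, 0]) rotate([0, atan2(171, 760), 0]) cube([41, 36, 779]);
translate([432, 600, 0]) mirror([1, 0, 0]) rotate([0, atan2(171, 760), 0]) cube([41, 36, 779]);


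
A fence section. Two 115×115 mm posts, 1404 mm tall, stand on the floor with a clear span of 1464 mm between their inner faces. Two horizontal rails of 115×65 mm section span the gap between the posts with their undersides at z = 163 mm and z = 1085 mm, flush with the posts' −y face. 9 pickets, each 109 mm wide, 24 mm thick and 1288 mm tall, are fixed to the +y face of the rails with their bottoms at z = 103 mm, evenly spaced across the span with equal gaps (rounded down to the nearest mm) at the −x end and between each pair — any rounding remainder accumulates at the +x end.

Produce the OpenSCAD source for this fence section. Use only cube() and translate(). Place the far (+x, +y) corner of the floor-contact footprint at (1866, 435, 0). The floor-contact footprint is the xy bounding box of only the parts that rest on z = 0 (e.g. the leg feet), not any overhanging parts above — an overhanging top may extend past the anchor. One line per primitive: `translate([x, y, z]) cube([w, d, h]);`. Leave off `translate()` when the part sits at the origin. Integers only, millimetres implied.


translate([172, 320, 0]) cube([115, 115, 1404]);
translate([1751, 320, 0]) cube([115, 115, 1404]);
translate([287, 320, 163]) cube([1464, 115, 65]);
translate([287, 320, 1085]) cube([1464, 115, 65]);
translate([335, 435, 103]) cube([109, 24, 1288]);
translate([492, 435, 103]) cube([109, 24, 1288]);
translate([649, 435, 103]) cube([109, 24, 1288]);
translate([806, 435, 103]) cube([109, 24, 1288]);
translate([963, 435, 103]) cube([109, 24, 1288]);
translate([1120, 435, 103]) cube([109, 24, 1288]);
translate([1277, 435, 103]) cube([109, 24, 1288]);
translate([1434, 435, 103]) cube([109, 24, 1288]);
translate([1591, 435, 103]) cube([109, 24, 1288]);


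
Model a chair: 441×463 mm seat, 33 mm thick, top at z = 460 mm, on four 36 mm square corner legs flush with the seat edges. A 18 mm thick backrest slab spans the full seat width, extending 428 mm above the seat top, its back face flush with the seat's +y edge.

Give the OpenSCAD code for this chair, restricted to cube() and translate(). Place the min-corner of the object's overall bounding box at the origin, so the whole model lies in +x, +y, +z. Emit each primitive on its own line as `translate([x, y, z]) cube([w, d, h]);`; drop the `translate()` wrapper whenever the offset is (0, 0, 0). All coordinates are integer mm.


translate([0, 0, 427]) cube([441, 463, 33]);
cube([36, 36, 427]);
translate([405, 0, 0]) cube([36, 36, 427]);
translate([0, 427, 0]) cube([36, 36, 427]);
translate([405, 427, 0]) cube([36, 36, 427]);
translate([0, 445, 460]) cube([441, 18, 428]);


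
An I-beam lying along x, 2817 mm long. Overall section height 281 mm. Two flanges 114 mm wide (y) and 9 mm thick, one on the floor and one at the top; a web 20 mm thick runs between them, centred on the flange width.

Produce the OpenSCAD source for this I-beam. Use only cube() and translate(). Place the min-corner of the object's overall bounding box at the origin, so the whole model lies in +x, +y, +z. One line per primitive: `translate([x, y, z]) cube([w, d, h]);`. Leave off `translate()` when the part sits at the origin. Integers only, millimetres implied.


cube([2817, 114, 9]);
translate([0, 47, 9]) cube([2817, 20, 263]);
translate([0, 0, 272]) cube([2817, 114, 9]);


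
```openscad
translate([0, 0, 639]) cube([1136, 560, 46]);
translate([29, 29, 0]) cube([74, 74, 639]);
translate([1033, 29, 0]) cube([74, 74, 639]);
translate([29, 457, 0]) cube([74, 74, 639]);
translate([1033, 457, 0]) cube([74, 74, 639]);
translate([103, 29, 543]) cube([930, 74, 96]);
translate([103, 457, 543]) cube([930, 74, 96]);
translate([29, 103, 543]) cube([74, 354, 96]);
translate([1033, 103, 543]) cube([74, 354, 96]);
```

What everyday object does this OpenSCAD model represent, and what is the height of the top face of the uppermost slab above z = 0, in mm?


A table. The table height is 685 mm.

A 1136×560×46 slab sits at z = 639 on four 74 mm square posts — a table. The top surface is at 639 + 46 = 685 mm.


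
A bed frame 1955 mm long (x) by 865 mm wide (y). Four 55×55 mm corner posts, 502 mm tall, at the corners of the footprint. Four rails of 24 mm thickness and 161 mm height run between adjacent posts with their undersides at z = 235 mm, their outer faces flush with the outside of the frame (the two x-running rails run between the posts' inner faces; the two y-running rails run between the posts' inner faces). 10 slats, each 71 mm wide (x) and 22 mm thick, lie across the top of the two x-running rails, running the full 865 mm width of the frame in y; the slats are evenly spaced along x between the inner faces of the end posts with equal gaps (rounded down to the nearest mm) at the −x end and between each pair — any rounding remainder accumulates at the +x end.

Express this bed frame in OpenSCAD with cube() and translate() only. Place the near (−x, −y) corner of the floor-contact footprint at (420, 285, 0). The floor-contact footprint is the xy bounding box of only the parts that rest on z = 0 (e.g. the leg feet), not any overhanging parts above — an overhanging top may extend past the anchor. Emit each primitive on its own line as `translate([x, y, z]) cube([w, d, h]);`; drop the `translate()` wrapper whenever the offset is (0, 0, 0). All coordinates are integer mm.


translate([420, 285, 0]) cube([55, 55, 502]);
translate([420, 1095, 0]) cube([55, 55, 502]);
translate([2320, 285, 0]) cube([55, 55, 502]);
translate([2320, 1095, 0]) cube([55, 55, 502]);
translate([475, 285, 235]) cube([1845, 24, 161]);
translate([475, 1126, 235]) cube([1845, 24, 161]);
translate([420, 340, 235]) cube([24, 755, 161]);
translate([2351, 340, 235]) cube([24, 755, 161]);
translate([578, 285, 396]) cube([71, 865, 22]);
translate([752, 285, 396]) cube([71, 865, 22]);
translate([926, 285, 396]) cube([71, 865, 22]);
translate([1100, 285, 396]) cube([71, 865, 22]);
translate([1274, 285, 396]) cube([71, 865, 22]);
translate([1448, 285, 396]) cube([71, 865, 22]);
translate([1622, 285, 396]) cube([71, 865, 22]);
translate([1796, 285, 396]) cube([71, 865, 22]);
translate([1970, 285, 396]) cube([71, 865, 22]);
translate([2144, 285, 396]) cube([71, 865, 22]);
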